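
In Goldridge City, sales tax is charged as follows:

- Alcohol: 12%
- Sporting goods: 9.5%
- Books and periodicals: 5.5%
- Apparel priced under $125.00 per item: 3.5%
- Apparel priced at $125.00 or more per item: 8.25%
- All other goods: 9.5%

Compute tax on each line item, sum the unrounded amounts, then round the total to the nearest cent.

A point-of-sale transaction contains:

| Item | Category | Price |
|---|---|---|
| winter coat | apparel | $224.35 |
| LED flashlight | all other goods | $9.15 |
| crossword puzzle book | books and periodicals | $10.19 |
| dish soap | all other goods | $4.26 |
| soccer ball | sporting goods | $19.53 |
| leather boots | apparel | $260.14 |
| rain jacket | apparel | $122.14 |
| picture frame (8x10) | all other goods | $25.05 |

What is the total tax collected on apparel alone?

$44.25

Winter coat $224.35: apparel, $125.00 or more → 8.25% → $18.508875
Leather boots $260.14: apparel, $125.00 or more → 8.25% → $21.46155
Rain jacket $122.14: apparel, under $125.00 → 3.5% → $4.2749
Tax on apparel: unrounded sum = $44.245325 → $44.25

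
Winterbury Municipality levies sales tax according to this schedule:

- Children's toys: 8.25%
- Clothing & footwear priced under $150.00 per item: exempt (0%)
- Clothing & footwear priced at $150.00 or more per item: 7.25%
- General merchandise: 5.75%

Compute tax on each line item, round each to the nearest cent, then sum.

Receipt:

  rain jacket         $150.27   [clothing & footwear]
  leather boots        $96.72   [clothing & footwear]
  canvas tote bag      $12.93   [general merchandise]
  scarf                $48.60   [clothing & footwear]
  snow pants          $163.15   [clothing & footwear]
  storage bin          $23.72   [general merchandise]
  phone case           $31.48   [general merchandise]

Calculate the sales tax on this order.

$26.63

Rain jacket $150.27: clothing & footwear, $150.00 or more → 7.25% → $10.89
Leather boots $96.72: clothing & footwear, under $150.00 → 0% → $0.00
Canvas tote bag $12.93: general merchandise → 5.75% → $0.74
Scarf $48.60: clothing & footwear, under $150.00 → 0% → $0.00
Snow pants $163.15: clothing & footwear, $150.00 or more → 7.25% → $11.83
Storage bin $23.72: general merchandise → 5.75% → $1.36
Phone case $31.48: general merchandise → 5.75% → $1.81
Total tax = $10.89 + $0.74 + $11.83 + $1.36 + $1.81 = $26.63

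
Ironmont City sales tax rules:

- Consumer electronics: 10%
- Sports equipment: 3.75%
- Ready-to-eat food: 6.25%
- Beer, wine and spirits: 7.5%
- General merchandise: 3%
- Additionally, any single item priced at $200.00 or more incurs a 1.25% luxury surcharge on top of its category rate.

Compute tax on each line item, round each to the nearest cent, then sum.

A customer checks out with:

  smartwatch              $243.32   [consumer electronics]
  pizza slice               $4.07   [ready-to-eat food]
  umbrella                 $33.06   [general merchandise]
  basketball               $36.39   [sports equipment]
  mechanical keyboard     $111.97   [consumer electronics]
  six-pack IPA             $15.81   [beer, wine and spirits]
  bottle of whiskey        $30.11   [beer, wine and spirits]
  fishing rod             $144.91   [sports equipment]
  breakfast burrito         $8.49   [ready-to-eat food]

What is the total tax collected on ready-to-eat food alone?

$0.78

Pizza slice $4.07: ready-to-eat food → 6.25% → $0.25
Breakfast burrito $8.49: ready-to-eat food → 6.25% → $0.53
Tax on ready-to-eat food = $0.25 + $0.53 = $0.78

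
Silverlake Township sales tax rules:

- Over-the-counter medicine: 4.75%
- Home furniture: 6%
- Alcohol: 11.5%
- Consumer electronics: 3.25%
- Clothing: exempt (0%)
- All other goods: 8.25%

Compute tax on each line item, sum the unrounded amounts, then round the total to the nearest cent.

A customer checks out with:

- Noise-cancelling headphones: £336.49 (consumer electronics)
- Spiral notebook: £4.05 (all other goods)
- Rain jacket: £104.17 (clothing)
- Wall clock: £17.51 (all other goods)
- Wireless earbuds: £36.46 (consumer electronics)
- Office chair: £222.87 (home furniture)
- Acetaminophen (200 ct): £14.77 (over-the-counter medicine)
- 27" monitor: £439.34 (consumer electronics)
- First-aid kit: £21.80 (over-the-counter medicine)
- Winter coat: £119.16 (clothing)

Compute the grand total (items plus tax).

Noise-cancelling headphones £336.49: consumer electronics → 3.25% → £10.935925
Spiral notebook £4.05: all other goods → 8.25% → £0.334125
Rain jacket £104.17: clothing → 0% → £0.00
Wall clock £17.51: all other goods → 8.25% → £1.444575
Wireless earbuds £36.46: consumer electronics → 3.25% → £1.18495
Office chair £222.87: home furniture → 6% → £13.3722
Acetaminophen (200 ct) £14.77: over-the-counter medicine → 4.75% → £0.701575
27" monitor £439.34: consumer electronics → 3.25% → £14.27855
First-aid kit £21.80: over-the-counter medicine → 4.75% → £1.0355
Winter coat £119.16: clothing → 0% → £0.00
Subtotal = £1316.62; unrounded tax = £43.2874 → £43.29; total due = £1359.91

£1359.91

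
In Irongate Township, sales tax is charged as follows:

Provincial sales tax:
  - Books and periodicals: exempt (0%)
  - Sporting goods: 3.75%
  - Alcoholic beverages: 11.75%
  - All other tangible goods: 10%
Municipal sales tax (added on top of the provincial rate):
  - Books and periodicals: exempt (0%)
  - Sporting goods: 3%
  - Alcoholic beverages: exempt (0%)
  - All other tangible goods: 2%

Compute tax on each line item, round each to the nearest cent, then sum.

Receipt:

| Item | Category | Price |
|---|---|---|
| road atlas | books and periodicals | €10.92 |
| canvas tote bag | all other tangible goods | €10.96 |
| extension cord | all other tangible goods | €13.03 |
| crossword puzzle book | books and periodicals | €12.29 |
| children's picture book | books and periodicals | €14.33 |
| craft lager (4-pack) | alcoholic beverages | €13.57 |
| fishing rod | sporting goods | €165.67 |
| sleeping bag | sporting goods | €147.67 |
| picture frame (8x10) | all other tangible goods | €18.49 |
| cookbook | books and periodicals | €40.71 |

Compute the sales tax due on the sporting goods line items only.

Fishing rod €165.67: sporting goods → 3.75% + 3% municipal = 6.75% → €11.18
Sleeping bag €147.67: sporting goods → 3.75% + 3% municipal = 6.75% → €9.97
Tax on sporting goods = €11.18 + €9.97 = €21.15

€21.15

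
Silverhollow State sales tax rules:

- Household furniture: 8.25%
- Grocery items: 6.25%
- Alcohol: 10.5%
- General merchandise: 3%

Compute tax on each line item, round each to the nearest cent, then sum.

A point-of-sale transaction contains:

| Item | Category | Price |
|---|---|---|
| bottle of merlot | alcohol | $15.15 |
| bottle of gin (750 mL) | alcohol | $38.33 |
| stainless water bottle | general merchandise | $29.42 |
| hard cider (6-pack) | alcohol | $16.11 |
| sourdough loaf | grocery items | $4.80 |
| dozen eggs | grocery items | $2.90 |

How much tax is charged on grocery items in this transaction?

$0.48

Sourdough loaf $4.80: grocery items → 6.25% → $0.30
Dozen eggs $2.90: grocery items → 6.25% → $0.18
Tax on grocery items = $0.30 + $0.18 = $0.48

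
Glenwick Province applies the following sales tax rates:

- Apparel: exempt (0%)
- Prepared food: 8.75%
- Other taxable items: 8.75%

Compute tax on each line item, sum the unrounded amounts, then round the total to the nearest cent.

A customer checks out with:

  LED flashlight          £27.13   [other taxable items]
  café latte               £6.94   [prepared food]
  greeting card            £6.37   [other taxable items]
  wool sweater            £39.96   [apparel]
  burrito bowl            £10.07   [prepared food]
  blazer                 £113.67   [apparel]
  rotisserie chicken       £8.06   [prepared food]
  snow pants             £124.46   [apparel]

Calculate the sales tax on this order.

LED flashlight £27.13: other taxable items → 8.75% → £2.373875
Café latte £6.94: prepared food → 8.75% → £0.60725
Greeting card £6.37: other taxable items → 8.75% → £0.557375
Wool sweater £39.96: apparel → 0% → £0.00
Burrito bowl £10.07: prepared food → 8.75% → £0.881125
Blazer £113.67: apparel → 0% → £0.00
Rotisserie chicken £8.06: prepared food → 8.75% → £0.70525
Snow pants £124.46: apparel → 0% → £0.00
Unrounded tax sum = £5.124875 → £5.12

£5.12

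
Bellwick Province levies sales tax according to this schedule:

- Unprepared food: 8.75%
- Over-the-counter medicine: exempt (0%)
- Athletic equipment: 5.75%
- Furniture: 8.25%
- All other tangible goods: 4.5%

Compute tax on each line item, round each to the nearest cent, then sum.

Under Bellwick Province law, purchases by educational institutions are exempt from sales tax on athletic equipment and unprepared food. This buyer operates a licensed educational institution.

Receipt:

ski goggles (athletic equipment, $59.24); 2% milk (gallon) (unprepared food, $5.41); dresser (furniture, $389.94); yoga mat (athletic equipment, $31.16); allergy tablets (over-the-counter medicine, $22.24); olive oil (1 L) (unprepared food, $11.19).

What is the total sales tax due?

$32.17

Ski goggles $59.24: athletic equipment, buyer-exempt → 0% → $0.00
2% milk (gallon) $5.41: unprepared food, buyer-exempt → 0% → $0.00
Dresser $389.94: furniture → 8.25% → $32.17
Yoga mat $31.16: athletic equipment, buyer-exempt → 0% → $0.00
Allergy tablets $22.24: over-the-counter medicine → 0% → $0.00
Olive oil (1 L) $11.19: unprepared food, buyer-exempt → 0% → $0.00
Total tax = $32.17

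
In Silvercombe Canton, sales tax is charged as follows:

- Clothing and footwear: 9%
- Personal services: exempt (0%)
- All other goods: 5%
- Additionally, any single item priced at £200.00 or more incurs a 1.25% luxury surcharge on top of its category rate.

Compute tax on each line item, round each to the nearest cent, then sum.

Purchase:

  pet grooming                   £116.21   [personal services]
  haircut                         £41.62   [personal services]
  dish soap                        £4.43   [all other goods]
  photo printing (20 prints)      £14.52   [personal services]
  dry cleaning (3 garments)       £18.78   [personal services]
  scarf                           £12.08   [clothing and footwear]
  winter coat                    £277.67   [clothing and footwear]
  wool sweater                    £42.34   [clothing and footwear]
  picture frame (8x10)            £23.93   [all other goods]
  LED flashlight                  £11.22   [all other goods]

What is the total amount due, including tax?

£598.14

Pet grooming £116.21: personal services → 0% → £0.00
Haircut £41.62: personal services → 0% → £0.00
Dish soap £4.43: all other goods → 5% → £0.22
Photo printing (20 prints) £14.52: personal services → 0% → £0.00
Dry cleaning (3 garments) £18.78: personal services → 0% → £0.00
Scarf £12.08: clothing and footwear → 9% → £1.09
Winter coat £277.67: clothing and footwear → 9% + 1.25% surcharge = 10.25% → £28.46
Wool sweater £42.34: clothing and footwear → 9% → £3.81
Picture frame (8x10) £23.93: all other goods → 5% → £1.20
LED flashlight £11.22: all other goods → 5% → £0.56
Subtotal = £562.80; tax = £35.34; total due = £598.14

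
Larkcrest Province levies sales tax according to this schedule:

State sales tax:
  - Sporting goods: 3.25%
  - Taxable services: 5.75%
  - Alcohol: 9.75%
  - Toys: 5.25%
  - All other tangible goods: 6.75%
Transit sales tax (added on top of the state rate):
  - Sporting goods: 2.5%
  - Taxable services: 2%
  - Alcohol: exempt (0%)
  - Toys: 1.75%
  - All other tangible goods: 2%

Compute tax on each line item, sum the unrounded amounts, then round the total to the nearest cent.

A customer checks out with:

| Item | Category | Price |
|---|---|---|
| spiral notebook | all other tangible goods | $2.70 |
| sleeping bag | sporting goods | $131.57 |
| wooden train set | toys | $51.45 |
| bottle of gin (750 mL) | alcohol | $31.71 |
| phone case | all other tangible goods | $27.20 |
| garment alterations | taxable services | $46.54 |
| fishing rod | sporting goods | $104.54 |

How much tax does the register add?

Spiral notebook $2.70: all other tangible goods → 6.75% + 2% transit = 8.75% → $0.23625
Sleeping bag $131.57: sporting goods → 3.25% + 2.5% transit = 5.75% → $7.565275
Wooden train set $51.45: toys → 5.25% + 1.75% transit = 7% → $3.6015
Bottle of gin (750 mL) $31.71: alcohol → 9.75% + 0% transit = 9.75% → $3.091725
Phone case $27.20: all other tangible goods → 6.75% + 2% transit = 8.75% → $2.38
Garment alterations $46.54: taxable services → 5.75% + 2% transit = 7.75% → $3.60685
Fishing rod $104.54: sporting goods → 3.25% + 2.5% transit = 5.75% → $6.01105
Unrounded tax sum = $26.49265 → $26.49

$26.49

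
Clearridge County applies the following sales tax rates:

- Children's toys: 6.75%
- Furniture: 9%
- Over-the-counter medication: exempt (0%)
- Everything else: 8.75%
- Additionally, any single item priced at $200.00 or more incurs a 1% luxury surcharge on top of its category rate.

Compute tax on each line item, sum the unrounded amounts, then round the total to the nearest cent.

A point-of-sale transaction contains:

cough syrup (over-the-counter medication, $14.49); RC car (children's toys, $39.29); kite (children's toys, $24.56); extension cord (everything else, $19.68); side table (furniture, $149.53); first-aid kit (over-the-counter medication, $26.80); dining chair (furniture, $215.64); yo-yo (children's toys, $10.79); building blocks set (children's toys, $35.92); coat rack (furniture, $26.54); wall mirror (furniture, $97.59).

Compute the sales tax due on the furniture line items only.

$46.19

Side table $149.53: furniture → 9% → $13.4577
Dining chair $215.64: furniture → 9% + 1% surcharge = 10% → $21.564
Coat rack $26.54: furniture → 9% → $2.3886
Wall mirror $97.59: furniture → 9% → $8.7831
Tax on furniture: unrounded sum = $46.1934 → $46.19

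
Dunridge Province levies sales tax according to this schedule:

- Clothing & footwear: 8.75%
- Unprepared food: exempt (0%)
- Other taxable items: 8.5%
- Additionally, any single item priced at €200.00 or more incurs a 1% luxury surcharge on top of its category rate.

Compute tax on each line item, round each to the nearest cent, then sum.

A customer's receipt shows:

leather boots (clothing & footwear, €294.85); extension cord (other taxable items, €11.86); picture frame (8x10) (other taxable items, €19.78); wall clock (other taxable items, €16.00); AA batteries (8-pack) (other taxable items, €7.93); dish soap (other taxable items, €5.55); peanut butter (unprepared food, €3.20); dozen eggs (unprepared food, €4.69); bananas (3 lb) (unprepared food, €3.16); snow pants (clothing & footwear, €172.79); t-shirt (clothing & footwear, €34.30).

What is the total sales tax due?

Leather boots €294.85: clothing & footwear → 8.75% + 1% surcharge = 9.75% → €28.75
Extension cord €11.86: other taxable items → 8.5% → €1.01
Picture frame (8x10) €19.78: other taxable items → 8.5% → €1.68
Wall clock €16.00: other taxable items → 8.5% → €1.36
AA batteries (8-pack) €7.93: other taxable items → 8.5% → €0.67
Dish soap €5.55: other taxable items → 8.5% → €0.47
Peanut butter €3.20: unprepared food → 0% → €0.00
Dozen eggs €4.69: unprepared food → 0% → €0.00
Bananas (3 lb) €3.16: unprepared food → 0% → €0.00
Snow pants €172.79: clothing & footwear → 8.75% → €15.12
T-shirt €34.30: clothing & footwear → 8.75% → €3.00
Total tax = €28.75 + €1.01 + €1.68 + €1.36 + €0.67 + €0.47 + €15.12 + €3.00 = €52.06

€52.06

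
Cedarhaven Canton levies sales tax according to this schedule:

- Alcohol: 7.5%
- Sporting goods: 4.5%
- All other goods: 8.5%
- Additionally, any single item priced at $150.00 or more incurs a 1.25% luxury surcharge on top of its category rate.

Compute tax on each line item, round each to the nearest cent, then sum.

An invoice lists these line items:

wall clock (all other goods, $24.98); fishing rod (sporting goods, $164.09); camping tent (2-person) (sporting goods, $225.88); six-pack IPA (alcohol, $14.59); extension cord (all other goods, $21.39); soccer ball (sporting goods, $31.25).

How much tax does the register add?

$28.87

Wall clock $24.98: all other goods → 8.5% → $2.12
Fishing rod $164.09: sporting goods → 4.5% + 1.25% surcharge = 5.75% → $9.44
Camping tent (2-person) $225.88: sporting goods → 4.5% + 1.25% surcharge = 5.75% → $12.99
Six-pack IPA $14.59: alcohol → 7.5% → $1.09
Extension cord $21.39: all other goods → 8.5% → $1.82
Soccer ball $31.25: sporting goods → 4.5% → $1.41
Total tax = $2.12 + $9.44 + $12.99 + $1.09 + $1.82 + $1.41 = $28.87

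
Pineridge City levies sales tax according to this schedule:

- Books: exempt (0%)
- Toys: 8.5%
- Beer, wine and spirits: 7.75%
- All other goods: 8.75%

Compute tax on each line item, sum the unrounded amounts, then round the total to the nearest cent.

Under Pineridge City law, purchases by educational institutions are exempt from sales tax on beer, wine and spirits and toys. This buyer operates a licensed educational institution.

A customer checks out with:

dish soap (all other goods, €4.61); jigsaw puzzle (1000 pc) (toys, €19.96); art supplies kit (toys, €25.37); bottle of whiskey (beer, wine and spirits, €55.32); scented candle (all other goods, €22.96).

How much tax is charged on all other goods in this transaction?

Dish soap €4.61: all other goods → 8.75% → €0.403375
Scented candle €22.96: all other goods → 8.75% → €2.009
Tax on all other goods: unrounded sum = €2.412375 → €2.41

€2.41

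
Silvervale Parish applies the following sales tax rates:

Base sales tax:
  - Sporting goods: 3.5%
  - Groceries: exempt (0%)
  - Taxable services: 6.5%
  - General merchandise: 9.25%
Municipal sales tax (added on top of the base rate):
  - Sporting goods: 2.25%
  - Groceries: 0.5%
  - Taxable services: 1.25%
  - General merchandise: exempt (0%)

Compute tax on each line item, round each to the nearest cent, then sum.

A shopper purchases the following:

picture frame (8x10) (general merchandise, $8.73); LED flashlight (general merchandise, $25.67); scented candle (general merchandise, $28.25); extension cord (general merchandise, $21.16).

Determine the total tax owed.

$7.75

Picture frame (8x10) $8.73: general merchandise → 9.25% + 0% municipal = 9.25% → $0.81
LED flashlight $25.67: general merchandise → 9.25% + 0% municipal = 9.25% → $2.37
Scented candle $28.25: general merchandise → 9.25% + 0% municipal = 9.25% → $2.61
Extension cord $21.16: general merchandise → 9.25% + 0% municipal = 9.25% → $1.96
Total tax = $0.81 + $2.37 + $2.61 + $1.96 = $7.75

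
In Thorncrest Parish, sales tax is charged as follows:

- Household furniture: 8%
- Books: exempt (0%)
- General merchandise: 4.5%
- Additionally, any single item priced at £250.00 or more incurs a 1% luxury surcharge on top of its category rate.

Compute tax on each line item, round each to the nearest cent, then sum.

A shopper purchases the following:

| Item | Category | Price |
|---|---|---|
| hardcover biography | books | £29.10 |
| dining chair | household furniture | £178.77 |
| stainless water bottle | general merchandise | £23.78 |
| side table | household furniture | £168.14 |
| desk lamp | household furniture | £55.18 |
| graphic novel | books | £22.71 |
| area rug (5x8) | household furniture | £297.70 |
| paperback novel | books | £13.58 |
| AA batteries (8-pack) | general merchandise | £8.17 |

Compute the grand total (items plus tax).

Hardcover biography £29.10: books → 0% → £0.00
Dining chair £178.77: household furniture → 8% → £14.30
Stainless water bottle £23.78: general merchandise → 4.5% → £1.07
Side table £168.14: household furniture → 8% → £13.45
Desk lamp £55.18: household furniture → 8% → £4.41
Graphic novel £22.71: books → 0% → £0.00
Area rug (5x8) £297.70: household furniture → 8% + 1% surcharge = 9% → £26.79
Paperback novel £13.58: books → 0% → £0.00
AA batteries (8-pack) £8.17: general merchandise → 4.5% → £0.37
Subtotal = £797.13; tax = £60.39; total due = £857.52

£857.52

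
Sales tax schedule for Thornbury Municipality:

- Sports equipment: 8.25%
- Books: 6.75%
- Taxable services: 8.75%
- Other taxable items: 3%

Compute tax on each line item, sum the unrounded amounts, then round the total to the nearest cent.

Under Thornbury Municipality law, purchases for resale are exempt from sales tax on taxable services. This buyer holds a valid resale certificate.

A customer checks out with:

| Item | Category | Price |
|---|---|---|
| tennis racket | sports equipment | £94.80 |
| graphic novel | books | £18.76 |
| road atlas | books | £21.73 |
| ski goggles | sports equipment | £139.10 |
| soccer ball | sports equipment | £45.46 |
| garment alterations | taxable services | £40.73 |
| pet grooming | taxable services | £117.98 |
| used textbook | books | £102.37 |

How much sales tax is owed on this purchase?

Tennis racket £94.80: sports equipment → 8.25% → £7.821
Graphic novel £18.76: books → 6.75% → £1.2663
Road atlas £21.73: books → 6.75% → £1.466775
Ski goggles £139.10: sports equipment → 8.25% → £11.47575
Soccer ball £45.46: sports equipment → 8.25% → £3.75045
Garment alterations £40.73: taxable services, buyer-exempt → 0% → £0.00
Pet grooming £117.98: taxable services, buyer-exempt → 0% → £0.00
Used textbook £102.37: books → 6.75% → £6.909975
Unrounded tax sum = £32.69025 → £32.69

£32.69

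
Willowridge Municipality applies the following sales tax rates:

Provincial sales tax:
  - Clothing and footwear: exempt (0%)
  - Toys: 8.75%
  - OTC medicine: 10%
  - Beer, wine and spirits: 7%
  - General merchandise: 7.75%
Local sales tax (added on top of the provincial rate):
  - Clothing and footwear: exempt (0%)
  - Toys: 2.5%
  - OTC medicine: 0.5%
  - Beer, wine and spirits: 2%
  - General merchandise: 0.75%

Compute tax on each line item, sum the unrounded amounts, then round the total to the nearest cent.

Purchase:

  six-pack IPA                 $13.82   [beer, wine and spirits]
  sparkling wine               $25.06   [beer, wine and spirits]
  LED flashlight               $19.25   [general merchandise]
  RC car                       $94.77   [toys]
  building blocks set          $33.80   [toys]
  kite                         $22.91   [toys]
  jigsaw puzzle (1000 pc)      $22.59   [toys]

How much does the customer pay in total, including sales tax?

$256.92

Six-pack IPA $13.82: beer, wine and spirits → 7% + 2% local = 9% → $1.2438
Sparkling wine $25.06: beer, wine and spirits → 7% + 2% local = 9% → $2.2554
LED flashlight $19.25: general merchandise → 7.75% + 0.75% local = 8.5% → $1.63625
RC car $94.77: toys → 8.75% + 2.5% local = 11.25% → $10.661625
Building blocks set $33.80: toys → 8.75% + 2.5% local = 11.25% → $3.8025
Kite $22.91: toys → 8.75% + 2.5% local = 11.25% → $2.577375
Jigsaw puzzle (1000 pc) $22.59: toys → 8.75% + 2.5% local = 11.25% → $2.541375
Subtotal = $232.20; unrounded tax = $24.718325 → $24.72; total due = $256.92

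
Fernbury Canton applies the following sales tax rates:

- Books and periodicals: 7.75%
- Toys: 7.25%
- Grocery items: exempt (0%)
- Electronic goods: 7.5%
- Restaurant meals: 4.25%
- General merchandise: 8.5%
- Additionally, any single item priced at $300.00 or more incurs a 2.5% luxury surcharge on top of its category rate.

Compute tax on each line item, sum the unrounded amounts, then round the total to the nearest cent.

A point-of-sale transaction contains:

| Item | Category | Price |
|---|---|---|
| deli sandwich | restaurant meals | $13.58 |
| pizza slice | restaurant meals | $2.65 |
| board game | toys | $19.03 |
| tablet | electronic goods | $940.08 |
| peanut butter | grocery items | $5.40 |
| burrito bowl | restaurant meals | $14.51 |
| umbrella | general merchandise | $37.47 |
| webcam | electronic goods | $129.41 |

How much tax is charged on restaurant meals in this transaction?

Deli sandwich $13.58: restaurant meals → 4.25% → $0.57715
Pizza slice $2.65: restaurant meals → 4.25% → $0.112625
Burrito bowl $14.51: restaurant meals → 4.25% → $0.616675
Tax on restaurant meals: unrounded sum = $1.30645 → $1.31

$1.31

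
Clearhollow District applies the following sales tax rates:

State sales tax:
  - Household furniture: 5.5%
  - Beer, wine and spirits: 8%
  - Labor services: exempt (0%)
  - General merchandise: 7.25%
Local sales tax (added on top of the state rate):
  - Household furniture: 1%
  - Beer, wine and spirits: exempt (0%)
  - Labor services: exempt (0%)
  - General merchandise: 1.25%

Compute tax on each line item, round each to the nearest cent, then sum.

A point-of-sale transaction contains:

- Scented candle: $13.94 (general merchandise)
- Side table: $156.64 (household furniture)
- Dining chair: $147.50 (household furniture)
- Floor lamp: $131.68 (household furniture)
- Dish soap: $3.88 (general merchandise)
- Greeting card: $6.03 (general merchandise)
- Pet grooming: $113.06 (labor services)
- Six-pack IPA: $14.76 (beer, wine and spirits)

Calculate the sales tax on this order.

$31.53

Scented candle $13.94: general merchandise → 7.25% + 1.25% local = 8.5% → $1.18
Side table $156.64: household furniture → 5.5% + 1% local = 6.5% → $10.18
Dining chair $147.50: household furniture → 5.5% + 1% local = 6.5% → $9.59
Floor lamp $131.68: household furniture → 5.5% + 1% local = 6.5% → $8.56
Dish soap $3.88: general merchandise → 7.25% + 1.25% local = 8.5% → $0.33
Greeting card $6.03: general merchandise → 7.25% + 1.25% local = 8.5% → $0.51
Pet grooming $113.06: labor services → 0% + 0% local = 0% → $0.00
Six-pack IPA $14.76: beer, wine and spirits → 8% + 0% local = 8% → $1.18
Total tax = $1.18 + $10.18 + $9.59 + $8.56 + $0.33 + $0.51 + $1.18 = $31.53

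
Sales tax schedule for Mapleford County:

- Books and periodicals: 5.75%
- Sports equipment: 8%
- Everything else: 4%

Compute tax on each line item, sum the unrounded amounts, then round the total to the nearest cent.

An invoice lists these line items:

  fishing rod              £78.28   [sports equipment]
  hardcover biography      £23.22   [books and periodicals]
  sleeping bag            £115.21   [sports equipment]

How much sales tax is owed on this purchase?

£16.81

Fishing rod £78.28: sports equipment → 8% → £6.2624
Hardcover biography £23.22: books and periodicals → 5.75% → £1.33515
Sleeping bag £115.21: sports equipment → 8% → £9.2168
Unrounded tax sum = £16.81435 → £16.81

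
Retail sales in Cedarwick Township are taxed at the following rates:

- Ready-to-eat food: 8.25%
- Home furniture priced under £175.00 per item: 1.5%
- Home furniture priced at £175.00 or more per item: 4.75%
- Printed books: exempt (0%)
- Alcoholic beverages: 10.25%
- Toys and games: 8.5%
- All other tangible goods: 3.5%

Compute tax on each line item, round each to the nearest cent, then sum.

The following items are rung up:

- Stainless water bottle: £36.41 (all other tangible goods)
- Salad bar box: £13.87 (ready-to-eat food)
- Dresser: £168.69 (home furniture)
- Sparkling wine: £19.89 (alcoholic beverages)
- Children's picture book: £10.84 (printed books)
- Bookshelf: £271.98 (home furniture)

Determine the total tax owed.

Stainless water bottle £36.41: all other tangible goods → 3.5% → £1.27
Salad bar box £13.87: ready-to-eat food → 8.25% → £1.14
Dresser £168.69: home furniture, under £175.00 → 1.5% → £2.53
Sparkling wine £19.89: alcoholic beverages → 10.25% → £2.04
Children's picture book £10.84: printed books → 0% → £0.00
Bookshelf £271.98: home furniture, £175.00 or more → 4.75% → £12.92
Total tax = £1.27 + £1.14 + £2.53 + £2.04 + £12.92 = £19.90

£19.90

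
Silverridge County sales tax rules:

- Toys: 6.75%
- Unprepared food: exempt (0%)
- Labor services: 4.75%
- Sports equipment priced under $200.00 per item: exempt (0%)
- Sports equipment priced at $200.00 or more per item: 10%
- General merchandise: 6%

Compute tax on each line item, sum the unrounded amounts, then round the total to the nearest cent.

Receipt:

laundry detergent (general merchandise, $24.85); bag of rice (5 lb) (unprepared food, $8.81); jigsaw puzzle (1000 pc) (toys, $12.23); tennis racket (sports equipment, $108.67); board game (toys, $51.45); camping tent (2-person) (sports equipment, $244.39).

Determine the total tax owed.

$30.23

Laundry detergent $24.85: general merchandise → 6% → $1.491
Bag of rice (5 lb) $8.81: unprepared food → 0% → $0.00
Jigsaw puzzle (1000 pc) $12.23: toys → 6.75% → $0.825525
Tennis racket $108.67: sports equipment, under $200.00 → 0% → $0.00
Board game $51.45: toys → 6.75% → $3.472875
Camping tent (2-person) $244.39: sports equipment, $200.00 or more → 10% → $24.439
Unrounded tax sum = $30.2284 → $30.23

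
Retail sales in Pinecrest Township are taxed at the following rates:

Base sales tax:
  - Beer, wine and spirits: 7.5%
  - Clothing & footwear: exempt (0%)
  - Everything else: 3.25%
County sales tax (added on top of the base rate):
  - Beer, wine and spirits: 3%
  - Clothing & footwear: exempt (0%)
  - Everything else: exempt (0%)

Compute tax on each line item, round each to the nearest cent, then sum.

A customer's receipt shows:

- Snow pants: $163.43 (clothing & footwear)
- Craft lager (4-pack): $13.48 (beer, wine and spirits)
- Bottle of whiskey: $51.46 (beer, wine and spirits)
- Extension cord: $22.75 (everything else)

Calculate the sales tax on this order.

$7.56

Snow pants $163.43: clothing & footwear → 0% + 0% county = 0% → $0.00
Craft lager (4-pack) $13.48: beer, wine and spirits → 7.5% + 3% county = 10.5% → $1.42
Bottle of whiskey $51.46: beer, wine and spirits → 7.5% + 3% county = 10.5% → $5.40
Extension cord $22.75: everything else → 3.25% + 0% county = 3.25% → $0.74
Total tax = $1.42 + $5.40 + $0.74 = $7.56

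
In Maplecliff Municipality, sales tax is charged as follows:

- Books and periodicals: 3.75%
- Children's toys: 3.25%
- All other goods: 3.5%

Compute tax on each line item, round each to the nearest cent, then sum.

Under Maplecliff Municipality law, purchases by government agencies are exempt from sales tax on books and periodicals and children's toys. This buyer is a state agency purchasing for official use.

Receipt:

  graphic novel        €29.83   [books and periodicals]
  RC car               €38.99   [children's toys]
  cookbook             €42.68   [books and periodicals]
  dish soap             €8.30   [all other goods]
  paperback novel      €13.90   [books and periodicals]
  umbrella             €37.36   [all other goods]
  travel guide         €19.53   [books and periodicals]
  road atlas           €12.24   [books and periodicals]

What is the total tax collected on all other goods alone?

Dish soap €8.30: all other goods → 3.5% → €0.29
Umbrella €37.36: all other goods → 3.5% → €1.31
Tax on all other goods = €0.29 + €1.31 = €1.60

€1.60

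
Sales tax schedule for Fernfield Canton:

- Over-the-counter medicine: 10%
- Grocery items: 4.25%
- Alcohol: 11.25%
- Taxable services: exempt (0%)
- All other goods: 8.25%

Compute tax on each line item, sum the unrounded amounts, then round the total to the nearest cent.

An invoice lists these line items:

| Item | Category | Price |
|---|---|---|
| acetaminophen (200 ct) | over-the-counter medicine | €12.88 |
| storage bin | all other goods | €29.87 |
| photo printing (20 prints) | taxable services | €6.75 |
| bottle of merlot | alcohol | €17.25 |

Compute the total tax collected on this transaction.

€5.69

Acetaminophen (200 ct) €12.88: over-the-counter medicine → 10% → €1.288
Storage bin €29.87: all other goods → 8.25% → €2.464275
Photo printing (20 prints) €6.75: taxable services → 0% → €0.00
Bottle of merlot €17.25: alcohol → 11.25% → €1.940625
Unrounded tax sum = €5.6929 → €5.69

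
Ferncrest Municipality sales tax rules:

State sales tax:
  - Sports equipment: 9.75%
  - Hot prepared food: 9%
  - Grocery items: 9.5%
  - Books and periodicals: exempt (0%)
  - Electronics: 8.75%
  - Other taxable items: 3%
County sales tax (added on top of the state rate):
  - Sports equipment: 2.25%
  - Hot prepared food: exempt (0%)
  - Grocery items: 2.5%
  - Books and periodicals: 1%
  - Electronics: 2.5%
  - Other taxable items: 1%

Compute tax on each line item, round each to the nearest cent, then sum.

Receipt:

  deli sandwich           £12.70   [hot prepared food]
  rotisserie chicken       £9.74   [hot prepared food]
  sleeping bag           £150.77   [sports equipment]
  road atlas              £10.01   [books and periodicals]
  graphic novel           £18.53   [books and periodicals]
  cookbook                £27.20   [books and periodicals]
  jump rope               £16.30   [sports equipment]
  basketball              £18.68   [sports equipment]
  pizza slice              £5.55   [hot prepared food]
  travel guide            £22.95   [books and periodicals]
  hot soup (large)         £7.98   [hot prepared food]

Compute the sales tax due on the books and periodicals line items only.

Road atlas £10.01: books and periodicals → 0% + 1% county = 1% → £0.10
Graphic novel £18.53: books and periodicals → 0% + 1% county = 1% → £0.19
Cookbook £27.20: books and periodicals → 0% + 1% county = 1% → £0.27
Travel guide £22.95: books and periodicals → 0% + 1% county = 1% → £0.23
Tax on books and periodicals = £0.10 + £0.19 + £0.27 + £0.23 = £0.79

£0.79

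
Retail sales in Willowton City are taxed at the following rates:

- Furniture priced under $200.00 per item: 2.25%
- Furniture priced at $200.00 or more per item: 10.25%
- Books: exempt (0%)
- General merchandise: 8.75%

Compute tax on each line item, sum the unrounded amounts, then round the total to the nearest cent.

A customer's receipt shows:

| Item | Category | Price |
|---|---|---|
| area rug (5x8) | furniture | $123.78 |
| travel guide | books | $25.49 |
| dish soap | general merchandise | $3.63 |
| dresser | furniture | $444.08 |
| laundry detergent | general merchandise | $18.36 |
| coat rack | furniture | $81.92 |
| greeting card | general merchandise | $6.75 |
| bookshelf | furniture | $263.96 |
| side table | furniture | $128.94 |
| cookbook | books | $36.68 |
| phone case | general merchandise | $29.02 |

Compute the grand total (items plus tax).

$1247.77

Area rug (5x8) $123.78: furniture, under $200.00 → 2.25% → $2.78505
Travel guide $25.49: books → 0% → $0.00
Dish soap $3.63: general merchandise → 8.75% → $0.317625
Dresser $444.08: furniture, $200.00 or more → 10.25% → $45.5182
Laundry detergent $18.36: general merchandise → 8.75% → $1.6065
Coat rack $81.92: furniture, under $200.00 → 2.25% → $1.8432
Greeting card $6.75: general merchandise → 8.75% → $0.590625
Bookshelf $263.96: furniture, $200.00 or more → 10.25% → $27.0559
Side table $128.94: furniture, under $200.00 → 2.25% → $2.90115
Cookbook $36.68: books → 0% → $0.00
Phone case $29.02: general merchandise → 8.75% → $2.53925
Subtotal = $1162.61; unrounded tax = $85.1575 → $85.16; total due = $1247.77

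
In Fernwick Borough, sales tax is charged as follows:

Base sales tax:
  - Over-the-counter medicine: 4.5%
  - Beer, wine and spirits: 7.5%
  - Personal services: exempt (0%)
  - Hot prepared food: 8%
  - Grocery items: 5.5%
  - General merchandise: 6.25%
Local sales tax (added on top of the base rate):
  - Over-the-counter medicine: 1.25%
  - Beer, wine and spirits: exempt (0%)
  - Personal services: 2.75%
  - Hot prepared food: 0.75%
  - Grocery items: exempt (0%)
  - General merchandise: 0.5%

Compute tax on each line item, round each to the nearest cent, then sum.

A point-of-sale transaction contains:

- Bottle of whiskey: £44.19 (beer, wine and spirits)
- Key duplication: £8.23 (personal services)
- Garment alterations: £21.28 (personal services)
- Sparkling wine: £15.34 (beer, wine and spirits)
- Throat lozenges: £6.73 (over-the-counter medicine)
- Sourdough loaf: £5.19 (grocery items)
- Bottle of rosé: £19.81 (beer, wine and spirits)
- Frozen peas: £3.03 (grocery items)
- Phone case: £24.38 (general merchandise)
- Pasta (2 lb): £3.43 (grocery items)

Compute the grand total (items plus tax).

Bottle of whiskey £44.19: beer, wine and spirits → 7.5% + 0% local = 7.5% → £3.31
Key duplication £8.23: personal services → 0% + 2.75% local = 2.75% → £0.23
Garment alterations £21.28: personal services → 0% + 2.75% local = 2.75% → £0.59
Sparkling wine £15.34: beer, wine and spirits → 7.5% + 0% local = 7.5% → £1.15
Throat lozenges £6.73: over-the-counter medicine → 4.5% + 1.25% local = 5.75% → £0.39
Sourdough loaf £5.19: grocery items → 5.5% + 0% local = 5.5% → £0.29
Bottle of rosé £19.81: beer, wine and spirits → 7.5% + 0% local = 7.5% → £1.49
Frozen peas £3.03: grocery items → 5.5% + 0% local = 5.5% → £0.17
Phone case £24.38: general merchandise → 6.25% + 0.5% local = 6.75% → £1.65
Pasta (2 lb) £3.43: grocery items → 5.5% + 0% local = 5.5% → £0.19
Subtotal = £151.61; tax = £9.46; total due = £161.07

£161.07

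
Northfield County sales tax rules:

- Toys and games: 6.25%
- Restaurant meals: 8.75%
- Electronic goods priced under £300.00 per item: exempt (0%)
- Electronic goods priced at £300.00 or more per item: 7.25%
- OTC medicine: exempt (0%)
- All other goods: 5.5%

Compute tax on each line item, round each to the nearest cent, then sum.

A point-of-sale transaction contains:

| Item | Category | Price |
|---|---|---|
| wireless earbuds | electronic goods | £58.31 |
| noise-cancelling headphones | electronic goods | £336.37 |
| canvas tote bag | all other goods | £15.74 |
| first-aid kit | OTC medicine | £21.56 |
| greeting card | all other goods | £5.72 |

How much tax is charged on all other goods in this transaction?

Canvas tote bag £15.74: all other goods → 5.5% → £0.87
Greeting card £5.72: all other goods → 5.5% → £0.31
Tax on all other goods = £0.87 + £0.31 = £1.18

£1.18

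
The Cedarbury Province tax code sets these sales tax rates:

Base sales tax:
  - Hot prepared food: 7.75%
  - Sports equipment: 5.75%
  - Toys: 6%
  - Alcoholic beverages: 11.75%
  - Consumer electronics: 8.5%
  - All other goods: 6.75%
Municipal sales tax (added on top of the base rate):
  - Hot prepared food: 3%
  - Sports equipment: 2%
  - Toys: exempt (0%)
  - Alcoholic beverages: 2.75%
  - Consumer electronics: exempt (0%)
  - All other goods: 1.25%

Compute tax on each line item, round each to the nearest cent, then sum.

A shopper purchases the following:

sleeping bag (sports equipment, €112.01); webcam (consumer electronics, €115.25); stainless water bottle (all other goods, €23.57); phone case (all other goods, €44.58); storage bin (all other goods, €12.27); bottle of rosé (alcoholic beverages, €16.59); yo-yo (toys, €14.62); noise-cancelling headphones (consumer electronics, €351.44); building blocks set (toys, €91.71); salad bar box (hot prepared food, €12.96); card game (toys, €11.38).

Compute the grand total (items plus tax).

€872.03

Sleeping bag €112.01: sports equipment → 5.75% + 2% municipal = 7.75% → €8.68
Webcam €115.25: consumer electronics → 8.5% + 0% municipal = 8.5% → €9.80
Stainless water bottle €23.57: all other goods → 6.75% + 1.25% municipal = 8% → €1.89
Phone case €44.58: all other goods → 6.75% + 1.25% municipal = 8% → €3.57
Storage bin €12.27: all other goods → 6.75% + 1.25% municipal = 8% → €0.98
Bottle of rosé €16.59: alcoholic beverages → 11.75% + 2.75% municipal = 14.5% → €2.41
Yo-yo €14.62: toys → 6% + 0% municipal = 6% → €0.88
Noise-cancelling headphones €351.44: consumer electronics → 8.5% + 0% municipal = 8.5% → €29.87
Building blocks set €91.71: toys → 6% + 0% municipal = 6% → €5.50
Salad bar box €12.96: hot prepared food → 7.75% + 3% municipal = 10.75% → €1.39
Card game €11.38: toys → 6% + 0% municipal = 6% → €0.68
Subtotal = €806.38; tax = €65.65; total due = €872.03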